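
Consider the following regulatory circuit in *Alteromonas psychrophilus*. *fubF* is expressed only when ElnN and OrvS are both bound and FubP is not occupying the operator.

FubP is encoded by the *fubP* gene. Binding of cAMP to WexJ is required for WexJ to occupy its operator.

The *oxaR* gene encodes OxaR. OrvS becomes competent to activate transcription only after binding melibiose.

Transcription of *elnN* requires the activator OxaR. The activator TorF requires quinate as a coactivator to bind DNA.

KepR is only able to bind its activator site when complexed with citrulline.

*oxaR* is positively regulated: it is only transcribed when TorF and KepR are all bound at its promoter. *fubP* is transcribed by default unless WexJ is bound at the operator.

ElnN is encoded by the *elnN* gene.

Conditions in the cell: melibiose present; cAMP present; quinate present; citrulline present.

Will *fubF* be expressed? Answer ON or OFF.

Quinate is present, so TorF is active.
Citrulline is present, so KepR is active.
No repressor is bound and TorF and KepR are active, so *oxaR* is transcribed.
So OxaR is produced and active.
No repressor is bound and OxaR is active, so *elnN* is transcribed.
So ElnN is produced and active.
cAMP is present, so WexJ is active.
With repressor WexJ bound, *fubP* is not transcribed.
So FubP is not produced.
Melibiose is present, so OrvS is active.
No repressor is bound and ElnN and OrvS are active, so *fubF* is transcribed.

ON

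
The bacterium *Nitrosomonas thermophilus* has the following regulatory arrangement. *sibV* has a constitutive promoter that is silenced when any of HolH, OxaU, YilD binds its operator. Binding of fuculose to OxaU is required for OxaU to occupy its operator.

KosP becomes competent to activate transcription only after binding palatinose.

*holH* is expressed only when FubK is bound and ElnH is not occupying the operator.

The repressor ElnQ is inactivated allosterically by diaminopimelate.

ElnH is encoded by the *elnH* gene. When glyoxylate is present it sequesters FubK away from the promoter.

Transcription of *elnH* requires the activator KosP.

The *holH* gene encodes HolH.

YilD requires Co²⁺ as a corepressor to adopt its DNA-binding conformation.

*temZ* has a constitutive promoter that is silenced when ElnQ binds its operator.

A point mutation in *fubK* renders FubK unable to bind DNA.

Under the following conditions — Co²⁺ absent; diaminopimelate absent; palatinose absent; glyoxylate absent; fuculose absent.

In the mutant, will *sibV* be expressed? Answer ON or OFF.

Palatinose is absent, so KosP is inactive.
Required activator KosP is absent, so *elnH* is not transcribed.
So ElnH is not produced.
FubK is non-functional in this strain, so it has no effect.
Required activator FubK is absent, so *holH* is not transcribed.
So HolH is not produced.
Fuculose is absent, so OxaU is inactive.
Co²⁺ is absent, so YilD is inactive.
With no repressor bound, *sibV* is transcribed.

ON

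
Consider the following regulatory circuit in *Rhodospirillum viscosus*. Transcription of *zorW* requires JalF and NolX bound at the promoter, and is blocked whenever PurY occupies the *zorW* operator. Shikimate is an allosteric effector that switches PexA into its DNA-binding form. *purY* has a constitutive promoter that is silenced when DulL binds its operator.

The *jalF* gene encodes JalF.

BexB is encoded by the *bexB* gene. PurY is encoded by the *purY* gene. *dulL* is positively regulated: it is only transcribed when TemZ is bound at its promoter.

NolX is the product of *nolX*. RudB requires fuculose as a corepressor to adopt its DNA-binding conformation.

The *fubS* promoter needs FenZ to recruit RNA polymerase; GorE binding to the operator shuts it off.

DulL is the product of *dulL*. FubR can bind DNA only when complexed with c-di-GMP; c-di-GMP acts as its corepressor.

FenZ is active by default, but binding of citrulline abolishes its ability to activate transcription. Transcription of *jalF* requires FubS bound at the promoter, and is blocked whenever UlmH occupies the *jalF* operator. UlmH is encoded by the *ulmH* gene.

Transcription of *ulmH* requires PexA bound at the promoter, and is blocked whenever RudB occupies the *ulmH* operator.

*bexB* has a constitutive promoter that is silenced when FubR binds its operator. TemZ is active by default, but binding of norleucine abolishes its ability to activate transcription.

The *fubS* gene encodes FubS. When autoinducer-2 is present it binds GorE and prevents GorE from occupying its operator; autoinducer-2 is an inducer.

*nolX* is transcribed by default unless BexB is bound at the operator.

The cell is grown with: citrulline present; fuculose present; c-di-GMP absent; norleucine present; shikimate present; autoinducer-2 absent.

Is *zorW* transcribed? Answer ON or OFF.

Citrulline is present, so FenZ is inactive.
Autoinducer-2 is absent, so GorE is active.
With repressor GorE bound, *fubS* is not transcribed.
So FubS is not produced.
Fuculose is present, so RudB is active.
Shikimate is present, so PexA is active.
With repressor RudB bound, *ulmH* is not transcribed.
So UlmH is not produced.
Required activator FubS is absent, so *jalF* is not transcribed.
So JalF is not produced.
c-di-GMP is absent, so FubR is inactive.
With no repressor bound, *bexB* is transcribed.
So BexB is produced and active.
With repressor BexB bound, *nolX* is not transcribed.
So NolX is not produced.
Norleucine is present, so TemZ is inactive.
Required activator TemZ is absent, so *dulL* is not transcribed.
So DulL is not produced.
With no repressor bound, *purY* is transcribed.
So PurY is produced and active.
With repressor PurY bound, *zorW* is not transcribed.

OFF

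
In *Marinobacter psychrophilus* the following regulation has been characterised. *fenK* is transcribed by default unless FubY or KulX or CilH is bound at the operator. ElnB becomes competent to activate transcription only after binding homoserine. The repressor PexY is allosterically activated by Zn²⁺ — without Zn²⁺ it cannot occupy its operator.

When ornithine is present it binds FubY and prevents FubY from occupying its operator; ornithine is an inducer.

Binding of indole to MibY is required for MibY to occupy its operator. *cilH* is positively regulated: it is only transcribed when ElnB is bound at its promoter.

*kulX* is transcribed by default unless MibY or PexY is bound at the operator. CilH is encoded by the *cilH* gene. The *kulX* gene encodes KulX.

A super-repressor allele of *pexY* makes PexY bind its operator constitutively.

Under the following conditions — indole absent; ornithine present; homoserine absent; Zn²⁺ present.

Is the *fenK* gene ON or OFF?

Ornithine is present, so FubY is inactive.
Indole is absent, so MibY is inactive.
PexY is constitutively active in this strain.
With repressor PexY bound, *kulX* is not transcribed.
So KulX is not produced.
Homoserine is absent, so ElnB is inactive.
Required activator ElnB is absent, so *cilH* is not transcribed.
So CilH is not produced.
With no repressor bound, *fenK* is transcribed.

ON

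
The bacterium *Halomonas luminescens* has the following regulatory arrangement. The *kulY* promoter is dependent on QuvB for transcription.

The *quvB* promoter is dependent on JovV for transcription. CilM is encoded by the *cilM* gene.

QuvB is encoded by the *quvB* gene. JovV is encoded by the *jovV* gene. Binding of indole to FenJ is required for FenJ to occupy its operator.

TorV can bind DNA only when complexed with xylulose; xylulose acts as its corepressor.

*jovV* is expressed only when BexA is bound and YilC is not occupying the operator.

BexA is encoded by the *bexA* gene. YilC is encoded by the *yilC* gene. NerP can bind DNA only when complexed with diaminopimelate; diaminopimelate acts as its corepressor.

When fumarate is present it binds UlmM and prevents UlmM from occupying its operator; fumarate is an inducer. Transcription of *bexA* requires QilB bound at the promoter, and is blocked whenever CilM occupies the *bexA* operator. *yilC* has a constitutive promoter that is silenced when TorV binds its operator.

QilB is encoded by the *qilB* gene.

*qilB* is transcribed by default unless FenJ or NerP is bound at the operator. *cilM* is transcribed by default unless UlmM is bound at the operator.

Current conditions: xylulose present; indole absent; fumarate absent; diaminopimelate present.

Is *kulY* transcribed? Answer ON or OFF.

OFF

Fumarate is absent, so UlmM is active.
With repressor UlmM bound, *cilM* is not transcribed.
So CilM is not produced.
Indole is absent, so FenJ is inactive.
Diaminopimelate is present, so NerP is active.
With repressor NerP bound, *qilB* is not transcribed.
So QilB is not produced.
Required activator QilB is absent, so *bexA* is not transcribed.
So BexA is not produced.
Xylulose is present, so TorV is active.
With repressor TorV bound, *yilC* is not transcribed.
So YilC is not produced.
Required activator BexA is absent, so *jovV* is not transcribed.
So JovV is not produced.
Required activator JovV is absent, so *quvB* is not transcribed.
So QuvB is not produced.
Required activator QuvB is absent, so *kulY* is not transcribed.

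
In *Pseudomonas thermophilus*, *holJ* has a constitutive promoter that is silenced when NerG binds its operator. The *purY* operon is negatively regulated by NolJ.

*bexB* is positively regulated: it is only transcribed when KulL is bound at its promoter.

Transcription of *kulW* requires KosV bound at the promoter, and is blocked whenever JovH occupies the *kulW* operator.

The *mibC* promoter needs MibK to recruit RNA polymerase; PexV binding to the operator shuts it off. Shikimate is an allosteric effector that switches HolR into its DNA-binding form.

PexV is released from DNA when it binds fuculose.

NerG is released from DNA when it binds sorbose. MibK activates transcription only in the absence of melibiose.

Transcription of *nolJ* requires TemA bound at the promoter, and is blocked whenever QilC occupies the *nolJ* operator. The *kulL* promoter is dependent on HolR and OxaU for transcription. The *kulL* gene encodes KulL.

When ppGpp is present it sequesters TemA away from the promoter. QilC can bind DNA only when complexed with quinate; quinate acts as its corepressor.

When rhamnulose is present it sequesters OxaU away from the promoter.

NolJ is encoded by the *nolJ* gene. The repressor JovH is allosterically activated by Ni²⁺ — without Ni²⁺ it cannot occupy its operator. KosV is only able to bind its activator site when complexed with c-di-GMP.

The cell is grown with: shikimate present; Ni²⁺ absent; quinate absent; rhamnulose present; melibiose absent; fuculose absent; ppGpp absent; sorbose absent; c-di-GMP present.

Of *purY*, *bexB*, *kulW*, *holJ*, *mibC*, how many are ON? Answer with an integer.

ppGpp is absent, so TemA is active.
Quinate is absent, so QilC is inactive.
No repressor is bound and TemA is active, so *nolJ* is transcribed.
So NolJ is produced and active.
With repressor NolJ bound, *purY* is not transcribed.
→ *purY* is OFF.
Shikimate is present, so HolR is active.
Rhamnulose is present, so OxaU is inactive.
Required activator OxaU is absent, so *kulL* is not transcribed.
So KulL is not produced.
Required activator KulL is absent, so *bexB* is not transcribed.
→ *bexB* is OFF.
Ni²⁺ is absent, so JovH is inactive.
c-di-GMP is present, so KosV is active.
No repressor is bound and KosV is active, so *kulW* is transcribed.
→ *kulW* is ON.
Sorbose is absent, so NerG is active.
With repressor NerG bound, *holJ* is not transcribed.
→ *holJ* is OFF.
Melibiose is absent, so MibK is active.
Fuculose is absent, so PexV is active.
With repressor PexV bound, *mibC* is not transcribed.
→ *mibC* is OFF.
1 of the 5 genes is transcribed.

1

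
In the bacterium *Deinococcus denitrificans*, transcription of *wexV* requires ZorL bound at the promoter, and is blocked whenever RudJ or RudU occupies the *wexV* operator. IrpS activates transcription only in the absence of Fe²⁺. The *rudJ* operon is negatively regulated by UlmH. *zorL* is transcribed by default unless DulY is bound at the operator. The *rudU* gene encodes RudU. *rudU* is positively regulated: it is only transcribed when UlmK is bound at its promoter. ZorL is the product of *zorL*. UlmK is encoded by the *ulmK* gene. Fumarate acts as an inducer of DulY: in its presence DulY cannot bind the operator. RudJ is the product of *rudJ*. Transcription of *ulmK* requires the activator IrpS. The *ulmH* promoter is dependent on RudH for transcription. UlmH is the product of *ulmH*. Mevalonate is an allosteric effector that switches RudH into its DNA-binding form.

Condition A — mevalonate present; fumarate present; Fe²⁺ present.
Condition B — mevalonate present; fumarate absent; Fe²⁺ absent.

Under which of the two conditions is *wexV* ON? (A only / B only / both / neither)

A only

Condition A:
Mevalonate is present, so RudH is active.
No repressor is bound and RudH is active, so *ulmH* is transcribed.
So UlmH is produced and active.
With repressor UlmH bound, *rudJ* is not transcribed.
So RudJ is not produced.
Fumarate is present, so DulY is inactive.
With no repressor bound, *zorL* is transcribed.
So ZorL is produced and active.
Fe²⁺ is present, so IrpS is inactive.
Required activator IrpS is absent, so *ulmK* is not transcribed.
So UlmK is not produced.
Required activator UlmK is absent, so *rudU* is not transcribed.
So RudU is not produced.
No repressor is bound and ZorL is active, so *wexV* is transcribed.
→ *wexV* is ON in A.
Condition B:
Mevalonate is present, so RudH is active.
No repressor is bound and RudH is active, so *ulmH* is transcribed.
So UlmH is produced and active.
With repressor UlmH bound, *rudJ* is not transcribed.
So RudJ is not produced.
Fumarate is absent, so DulY is active.
With repressor DulY bound, *zorL* is not transcribed.
So ZorL is not produced.
Fe²⁺ is absent, so IrpS is active.
No repressor is bound and IrpS is active, so *ulmK* is transcribed.
So UlmK is produced and active.
No repressor is bound and UlmK is active, so *rudU* is transcribed.
So RudU is produced and active.
With repressor RudU bound, *wexV* is not transcribed.
→ *wexV* is OFF in B.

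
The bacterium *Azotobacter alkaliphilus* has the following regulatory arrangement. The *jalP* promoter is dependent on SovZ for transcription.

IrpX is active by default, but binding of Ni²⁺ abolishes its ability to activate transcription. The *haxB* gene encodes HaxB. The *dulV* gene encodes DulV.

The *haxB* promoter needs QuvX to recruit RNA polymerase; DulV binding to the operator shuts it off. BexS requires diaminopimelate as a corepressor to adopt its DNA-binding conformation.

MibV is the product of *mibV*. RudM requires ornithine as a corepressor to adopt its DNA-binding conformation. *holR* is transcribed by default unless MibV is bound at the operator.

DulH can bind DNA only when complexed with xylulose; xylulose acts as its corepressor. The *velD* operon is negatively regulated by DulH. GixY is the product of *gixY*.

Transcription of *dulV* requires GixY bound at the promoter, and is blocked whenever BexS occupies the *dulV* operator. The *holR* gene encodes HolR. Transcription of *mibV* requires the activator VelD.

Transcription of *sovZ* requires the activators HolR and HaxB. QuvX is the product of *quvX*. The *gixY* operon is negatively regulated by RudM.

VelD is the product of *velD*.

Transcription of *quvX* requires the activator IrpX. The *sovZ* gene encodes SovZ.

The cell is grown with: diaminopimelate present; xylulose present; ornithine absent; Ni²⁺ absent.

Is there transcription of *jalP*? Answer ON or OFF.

ON

Xylulose is present, so DulH is active.
With repressor DulH bound, *velD* is not transcribed.
So VelD is not produced.
Required activator VelD is absent, so *mibV* is not transcribed.
So MibV is not produced.
With no repressor bound, *holR* is transcribed.
So HolR is produced and active.
Ornithine is absent, so RudM is inactive.
With no repressor bound, *gixY* is transcribed.
So GixY is produced and active.
Diaminopimelate is present, so BexS is active.
With repressor BexS bound, *dulV* is not transcribed.
So DulV is not produced.
Ni²⁺ is absent, so IrpX is active.
No repressor is bound and IrpX is active, so *quvX* is transcribed.
So QuvX is produced and active.
No repressor is bound and QuvX is active, so *haxB* is transcribed.
So HaxB is produced and active.
No repressor is bound and HolR and HaxB are active, so *sovZ* is transcribed.
So SovZ is produced and active.
No repressor is bound and SovZ is active, so *jalP* is transcribed.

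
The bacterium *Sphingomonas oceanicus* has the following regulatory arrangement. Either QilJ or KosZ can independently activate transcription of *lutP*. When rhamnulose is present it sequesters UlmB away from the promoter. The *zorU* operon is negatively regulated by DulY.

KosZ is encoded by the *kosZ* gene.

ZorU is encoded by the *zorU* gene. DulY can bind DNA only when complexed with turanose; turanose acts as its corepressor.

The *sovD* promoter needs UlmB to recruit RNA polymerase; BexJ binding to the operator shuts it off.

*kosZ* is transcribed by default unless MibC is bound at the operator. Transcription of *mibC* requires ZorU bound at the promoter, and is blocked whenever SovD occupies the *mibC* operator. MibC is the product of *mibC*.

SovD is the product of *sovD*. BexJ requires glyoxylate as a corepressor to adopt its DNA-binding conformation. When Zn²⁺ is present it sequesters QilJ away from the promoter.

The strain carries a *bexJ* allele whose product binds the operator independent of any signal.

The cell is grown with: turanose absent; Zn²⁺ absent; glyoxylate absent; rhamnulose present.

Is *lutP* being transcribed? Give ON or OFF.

Zn²⁺ is absent, so QilJ is active.
Turanose is absent, so DulY is inactive.
With no repressor bound, *zorU* is transcribed.
So ZorU is produced and active.
BexJ is constitutively active in this strain.
Rhamnulose is present, so UlmB is inactive.
With repressor BexJ bound, *sovD* is not transcribed.
So SovD is not produced.
No repressor is bound and ZorU is active, so *mibC* is transcribed.
So MibC is produced and active.
With repressor MibC bound, *kosZ* is not transcribed.
So KosZ is not produced.
Activator QilJ is present, so *lutP* is transcribed.

ON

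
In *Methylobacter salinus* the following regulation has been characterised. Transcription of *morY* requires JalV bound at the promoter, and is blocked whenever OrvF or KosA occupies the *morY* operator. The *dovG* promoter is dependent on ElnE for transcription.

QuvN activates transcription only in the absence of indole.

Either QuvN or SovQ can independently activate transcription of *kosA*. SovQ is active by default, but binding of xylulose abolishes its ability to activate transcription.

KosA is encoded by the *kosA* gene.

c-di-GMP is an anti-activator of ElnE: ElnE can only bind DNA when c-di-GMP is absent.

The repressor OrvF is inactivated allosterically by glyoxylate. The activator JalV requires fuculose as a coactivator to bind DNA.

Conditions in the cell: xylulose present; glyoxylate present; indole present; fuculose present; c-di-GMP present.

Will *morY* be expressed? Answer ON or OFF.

ON

Glyoxylate is present, so OrvF is inactive.
Indole is present, so QuvN is inactive.
Xylulose is present, so SovQ is inactive.
No activator is available at the *kosA* promoter, so *kosA* is not transcribed.
So KosA is not produced.
Fuculose is present, so JalV is active.
No repressor is bound and JalV is active, so *morY* is transcribed.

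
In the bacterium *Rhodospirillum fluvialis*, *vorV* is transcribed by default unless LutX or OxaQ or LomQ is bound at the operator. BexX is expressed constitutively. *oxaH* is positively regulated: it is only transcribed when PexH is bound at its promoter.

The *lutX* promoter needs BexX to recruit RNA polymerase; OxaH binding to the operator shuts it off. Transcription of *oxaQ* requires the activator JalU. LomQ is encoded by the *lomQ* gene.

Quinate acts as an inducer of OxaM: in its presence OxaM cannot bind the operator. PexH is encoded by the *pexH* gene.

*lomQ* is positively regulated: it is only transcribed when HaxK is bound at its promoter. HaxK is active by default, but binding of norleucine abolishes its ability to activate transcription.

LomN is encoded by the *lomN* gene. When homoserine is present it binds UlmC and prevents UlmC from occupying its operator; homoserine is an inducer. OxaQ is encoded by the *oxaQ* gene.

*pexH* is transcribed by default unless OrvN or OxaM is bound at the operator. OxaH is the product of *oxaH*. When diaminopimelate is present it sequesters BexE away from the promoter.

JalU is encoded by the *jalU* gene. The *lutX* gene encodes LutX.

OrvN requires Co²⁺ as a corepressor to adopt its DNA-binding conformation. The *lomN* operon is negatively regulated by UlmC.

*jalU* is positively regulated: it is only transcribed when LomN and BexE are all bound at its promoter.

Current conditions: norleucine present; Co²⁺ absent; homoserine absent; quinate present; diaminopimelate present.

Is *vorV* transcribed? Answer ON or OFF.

ON

Co²⁺ is absent, so OrvN is inactive.
Quinate is present, so OxaM is inactive.
With no repressor bound, *pexH* is transcribed.
So PexH is produced and active.
No repressor is bound and PexH is active, so *oxaH* is transcribed.
So OxaH is produced and active.
BexX is produced constitutively and is active.
With repressor OxaH bound, *lutX* is not transcribed.
So LutX is not produced.
Homoserine is absent, so UlmC is active.
With repressor UlmC bound, *lomN* is not transcribed.
So LomN is not produced.
Diaminopimelate is present, so BexE is inactive.
Required activator LomN is absent, so *jalU* is not transcribed.
So JalU is not produced.
Required activator JalU is absent, so *oxaQ* is not transcribed.
So OxaQ is not produced.
Norleucine is present, so HaxK is inactive.
Required activator HaxK is absent, so *lomQ* is not transcribed.
So LomQ is not produced.
With no repressor bound, *vorV* is transcribed.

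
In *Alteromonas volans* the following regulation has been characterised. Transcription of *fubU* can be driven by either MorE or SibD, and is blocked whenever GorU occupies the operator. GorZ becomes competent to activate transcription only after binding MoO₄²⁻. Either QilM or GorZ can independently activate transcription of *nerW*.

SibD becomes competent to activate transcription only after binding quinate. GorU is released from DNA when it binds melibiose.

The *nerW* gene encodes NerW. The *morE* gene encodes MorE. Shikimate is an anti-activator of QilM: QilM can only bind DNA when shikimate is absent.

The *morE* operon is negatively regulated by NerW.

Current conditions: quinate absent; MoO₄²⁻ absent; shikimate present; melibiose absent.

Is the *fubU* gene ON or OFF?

Shikimate is present, so QilM is inactive.
MoO₄²⁻ is absent, so GorZ is inactive.
No activator is available at the *nerW* promoter, so *nerW* is not transcribed.
So NerW is not produced.
With no repressor bound, *morE* is transcribed.
So MorE is produced and active.
Melibiose is absent, so GorU is active.
Quinate is absent, so SibD is inactive.
With repressor GorU bound, *fubU* is not transcribed.

OFF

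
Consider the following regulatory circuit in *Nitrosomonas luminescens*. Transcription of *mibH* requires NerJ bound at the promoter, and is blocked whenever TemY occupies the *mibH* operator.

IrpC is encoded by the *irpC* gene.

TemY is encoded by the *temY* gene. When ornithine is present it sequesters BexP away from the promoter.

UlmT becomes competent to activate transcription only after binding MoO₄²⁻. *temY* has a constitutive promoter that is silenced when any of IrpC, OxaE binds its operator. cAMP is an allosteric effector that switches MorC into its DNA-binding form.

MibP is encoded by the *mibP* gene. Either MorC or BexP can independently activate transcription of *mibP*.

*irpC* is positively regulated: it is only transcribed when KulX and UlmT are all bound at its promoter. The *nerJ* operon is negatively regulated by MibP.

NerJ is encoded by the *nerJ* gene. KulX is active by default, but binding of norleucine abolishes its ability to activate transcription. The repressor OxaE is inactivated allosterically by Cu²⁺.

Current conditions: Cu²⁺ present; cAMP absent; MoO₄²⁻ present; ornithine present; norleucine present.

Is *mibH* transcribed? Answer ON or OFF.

OFF

Norleucine is present, so KulX is inactive.
MoO₄²⁻ is present, so UlmT is active.
Required activator KulX is absent, so *irpC* is not transcribed.
So IrpC is not produced.
Cu²⁺ is present, so OxaE is inactive.
With no repressor bound, *temY* is transcribed.
So TemY is produced and active.
cAMP is absent, so MorC is inactive.
Ornithine is present, so BexP is inactive.
No activator is available at the *mibP* promoter, so *mibP* is not transcribed.
So MibP is not produced.
With no repressor bound, *nerJ* is transcribed.
So NerJ is produced and active.
With repressor TemY bound, *mibH* is not transcribed.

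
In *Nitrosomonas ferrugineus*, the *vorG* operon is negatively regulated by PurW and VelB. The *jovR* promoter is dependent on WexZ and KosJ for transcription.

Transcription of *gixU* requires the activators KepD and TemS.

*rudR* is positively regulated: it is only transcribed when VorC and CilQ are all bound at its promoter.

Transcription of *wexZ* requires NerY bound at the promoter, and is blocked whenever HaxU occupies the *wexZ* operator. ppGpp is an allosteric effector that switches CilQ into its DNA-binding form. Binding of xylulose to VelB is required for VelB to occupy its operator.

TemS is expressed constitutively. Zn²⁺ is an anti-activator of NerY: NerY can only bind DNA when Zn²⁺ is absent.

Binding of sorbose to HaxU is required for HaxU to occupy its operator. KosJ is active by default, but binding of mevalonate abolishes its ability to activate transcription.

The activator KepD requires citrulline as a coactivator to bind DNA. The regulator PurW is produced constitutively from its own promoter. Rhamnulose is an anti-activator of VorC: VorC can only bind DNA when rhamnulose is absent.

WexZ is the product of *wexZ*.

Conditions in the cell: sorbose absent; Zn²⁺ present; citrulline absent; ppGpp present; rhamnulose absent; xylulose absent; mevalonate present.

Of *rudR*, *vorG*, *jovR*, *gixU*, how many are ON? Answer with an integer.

Rhamnulose is absent, so VorC is active.
ppGpp is present, so CilQ is active.
No repressor is bound and VorC and CilQ are active, so *rudR* is transcribed.
→ *rudR* is ON.
PurW is produced constitutively and is active.
Xylulose is absent, so VelB is inactive.
With repressor PurW bound, *vorG* is not transcribed.
→ *vorG* is OFF.
Zn²⁺ is present, so NerY is inactive.
Sorbose is absent, so HaxU is inactive.
Required activator NerY is absent, so *wexZ* is not transcribed.
So WexZ is not produced.
Mevalonate is present, so KosJ is inactive.
Required activator WexZ is absent, so *jovR* is not transcribed.
→ *jovR* is OFF.
Citrulline is absent, so KepD is inactive.
TemS is produced constitutively and is active.
Required activator KepD is absent, so *gixU* is not transcribed.
→ *gixU* is OFF.
1 of the 4 genes is transcribed.

1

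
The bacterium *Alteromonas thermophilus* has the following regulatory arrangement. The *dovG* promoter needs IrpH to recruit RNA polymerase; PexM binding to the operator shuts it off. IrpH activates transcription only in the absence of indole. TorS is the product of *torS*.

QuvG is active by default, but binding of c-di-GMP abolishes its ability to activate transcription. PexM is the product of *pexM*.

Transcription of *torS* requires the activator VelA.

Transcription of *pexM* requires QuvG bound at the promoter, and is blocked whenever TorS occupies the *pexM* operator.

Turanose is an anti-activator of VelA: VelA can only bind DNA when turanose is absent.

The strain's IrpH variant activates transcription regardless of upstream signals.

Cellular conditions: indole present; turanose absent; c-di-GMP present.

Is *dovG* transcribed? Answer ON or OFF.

ON

IrpH is constitutively active in this strain.
Turanose is absent, so VelA is active.
No repressor is bound and VelA is active, so *torS* is transcribed.
So TorS is produced and active.
c-di-GMP is present, so QuvG is inactive.
With repressor TorS bound, *pexM* is not transcribed.
So PexM is not produced.
No repressor is bound and IrpH is active, so *dovG* is transcribed.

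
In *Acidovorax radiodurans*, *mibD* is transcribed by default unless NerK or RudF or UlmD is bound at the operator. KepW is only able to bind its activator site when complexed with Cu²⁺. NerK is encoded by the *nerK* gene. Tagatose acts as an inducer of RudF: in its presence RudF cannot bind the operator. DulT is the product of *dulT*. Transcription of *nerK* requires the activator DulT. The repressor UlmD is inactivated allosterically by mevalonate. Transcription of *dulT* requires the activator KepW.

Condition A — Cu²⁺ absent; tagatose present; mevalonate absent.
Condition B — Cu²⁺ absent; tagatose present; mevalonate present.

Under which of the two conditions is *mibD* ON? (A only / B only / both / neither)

B only

Condition A:
Cu²⁺ is absent, so KepW is inactive.
Required activator KepW is absent, so *dulT* is not transcribed.
So DulT is not produced.
Required activator DulT is absent, so *nerK* is not transcribed.
So NerK is not produced.
Tagatose is present, so RudF is inactive.
Mevalonate is absent, so UlmD is active.
With repressor UlmD bound, *mibD* is not transcribed.
→ *mibD* is OFF in A.
Condition B:
Cu²⁺ is absent, so KepW is inactive.
Required activator KepW is absent, so *dulT* is not transcribed.
So DulT is not produced.
Required activator DulT is absent, so *nerK* is not transcribed.
So NerK is not produced.
Tagatose is present, so RudF is inactive.
Mevalonate is present, so UlmD is inactive.
With no repressor bound, *mibD* is transcribed.
→ *mibD* is ON in B.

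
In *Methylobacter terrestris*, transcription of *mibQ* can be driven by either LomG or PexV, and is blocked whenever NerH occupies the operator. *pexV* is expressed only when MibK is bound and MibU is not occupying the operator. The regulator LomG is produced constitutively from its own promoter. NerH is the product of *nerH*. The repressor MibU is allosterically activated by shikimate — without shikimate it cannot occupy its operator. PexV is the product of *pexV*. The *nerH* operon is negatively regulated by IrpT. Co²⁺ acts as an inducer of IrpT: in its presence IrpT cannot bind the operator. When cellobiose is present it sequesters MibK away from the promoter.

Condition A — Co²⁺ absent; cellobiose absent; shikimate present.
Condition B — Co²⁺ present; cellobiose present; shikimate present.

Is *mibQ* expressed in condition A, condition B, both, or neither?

A only

Condition A:
Co²⁺ is absent, so IrpT is active.
With repressor IrpT bound, *nerH* is not transcribed.
So NerH is not produced.
LomG is produced constitutively and is active.
Cellobiose is absent, so MibK is active.
Shikimate is present, so MibU is active.
With repressor MibU bound, *pexV* is not transcribed.
So PexV is not produced.
Activator LomG is present, so *mibQ* is transcribed.
→ *mibQ* is ON in A.
Condition B:
Co²⁺ is present, so IrpT is inactive.
With no repressor bound, *nerH* is transcribed.
So NerH is produced and active.
LomG is produced constitutively and is active.
Cellobiose is present, so MibK is inactive.
Shikimate is present, so MibU is active.
With repressor MibU bound, *pexV* is not transcribed.
So PexV is not produced.
With repressor NerH bound, *mibQ* is not transcribed.
→ *mibQ* is OFF in B.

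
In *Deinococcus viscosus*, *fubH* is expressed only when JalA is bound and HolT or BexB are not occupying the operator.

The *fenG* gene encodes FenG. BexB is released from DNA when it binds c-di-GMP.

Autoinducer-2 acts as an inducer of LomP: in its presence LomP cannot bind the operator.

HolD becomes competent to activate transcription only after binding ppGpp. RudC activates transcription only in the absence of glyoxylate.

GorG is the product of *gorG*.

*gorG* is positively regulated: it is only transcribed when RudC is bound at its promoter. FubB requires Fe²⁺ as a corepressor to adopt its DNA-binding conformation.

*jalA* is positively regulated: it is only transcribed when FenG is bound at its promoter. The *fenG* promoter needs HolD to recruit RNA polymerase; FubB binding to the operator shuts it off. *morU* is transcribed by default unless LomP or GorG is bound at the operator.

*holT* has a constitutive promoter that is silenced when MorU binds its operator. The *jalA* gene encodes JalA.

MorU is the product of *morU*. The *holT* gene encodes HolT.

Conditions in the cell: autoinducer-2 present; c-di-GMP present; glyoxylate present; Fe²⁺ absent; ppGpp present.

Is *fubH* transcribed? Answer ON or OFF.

ON

Autoinducer-2 is present, so LomP is inactive.
Glyoxylate is present, so RudC is inactive.
Required activator RudC is absent, so *gorG* is not transcribed.
So GorG is not produced.
With no repressor bound, *morU* is transcribed.
So MorU is produced and active.
With repressor MorU bound, *holT* is not transcribed.
So HolT is not produced.
ppGpp is present, so HolD is active.
Fe²⁺ is absent, so FubB is inactive.
No repressor is bound and HolD is active, so *fenG* is transcribed.
So FenG is produced and active.
No repressor is bound and FenG is active, so *jalA* is transcribed.
So JalA is produced and active.
c-di-GMP is present, so BexB is inactive.
No repressor is bound and JalA is active, so *fubH* is transcribed.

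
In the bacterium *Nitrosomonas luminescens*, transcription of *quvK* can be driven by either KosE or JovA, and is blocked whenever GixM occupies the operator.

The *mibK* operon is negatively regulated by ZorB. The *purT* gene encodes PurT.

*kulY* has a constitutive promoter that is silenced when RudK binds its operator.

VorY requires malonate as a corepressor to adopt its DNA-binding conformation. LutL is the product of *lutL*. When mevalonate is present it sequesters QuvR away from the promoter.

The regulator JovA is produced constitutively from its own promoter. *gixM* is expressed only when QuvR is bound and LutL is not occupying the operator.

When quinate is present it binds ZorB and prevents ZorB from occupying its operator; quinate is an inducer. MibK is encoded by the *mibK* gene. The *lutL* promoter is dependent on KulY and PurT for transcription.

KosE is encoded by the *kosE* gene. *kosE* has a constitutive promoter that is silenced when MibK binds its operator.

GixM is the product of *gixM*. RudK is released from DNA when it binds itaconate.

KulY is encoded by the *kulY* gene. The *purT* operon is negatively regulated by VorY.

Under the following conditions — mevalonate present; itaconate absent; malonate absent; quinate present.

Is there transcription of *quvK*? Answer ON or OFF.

ON

Mevalonate is present, so QuvR is inactive.
Itaconate is absent, so RudK is active.
With repressor RudK bound, *kulY* is not transcribed.
So KulY is not produced.
Malonate is absent, so VorY is inactive.
With no repressor bound, *purT* is transcribed.
So PurT is produced and active.
Required activator KulY is absent, so *lutL* is not transcribed.
So LutL is not produced.
Required activator QuvR is absent, so *gixM* is not transcribed.
So GixM is not produced.
Quinate is present, so ZorB is inactive.
With no repressor bound, *mibK* is transcribed.
So MibK is produced and active.
With repressor MibK bound, *kosE* is not transcribed.
So KosE is not produced.
JovA is produced constitutively and is active.
Activator JovA is present, so *quvK* is transcribed.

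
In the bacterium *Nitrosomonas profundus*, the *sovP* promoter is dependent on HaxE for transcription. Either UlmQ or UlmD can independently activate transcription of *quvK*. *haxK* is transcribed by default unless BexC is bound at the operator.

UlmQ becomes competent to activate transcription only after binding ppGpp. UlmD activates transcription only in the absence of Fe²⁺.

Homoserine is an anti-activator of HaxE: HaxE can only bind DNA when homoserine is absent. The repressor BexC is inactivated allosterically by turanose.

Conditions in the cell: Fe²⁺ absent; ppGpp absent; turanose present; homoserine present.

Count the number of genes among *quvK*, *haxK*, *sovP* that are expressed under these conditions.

ppGpp is absent, so UlmQ is inactive.
Fe²⁺ is absent, so UlmD is active.
Activator UlmD is present, so *quvK* is transcribed.
→ *quvK* is ON.
Turanose is present, so BexC is inactive.
With no repressor bound, *haxK* is transcribed.
→ *haxK* is ON.
Homoserine is present, so HaxE is inactive.
Required activator HaxE is absent, so *sovP* is not transcribed.
→ *sovP* is OFF.
2 of the 3 genes are transcribed.

2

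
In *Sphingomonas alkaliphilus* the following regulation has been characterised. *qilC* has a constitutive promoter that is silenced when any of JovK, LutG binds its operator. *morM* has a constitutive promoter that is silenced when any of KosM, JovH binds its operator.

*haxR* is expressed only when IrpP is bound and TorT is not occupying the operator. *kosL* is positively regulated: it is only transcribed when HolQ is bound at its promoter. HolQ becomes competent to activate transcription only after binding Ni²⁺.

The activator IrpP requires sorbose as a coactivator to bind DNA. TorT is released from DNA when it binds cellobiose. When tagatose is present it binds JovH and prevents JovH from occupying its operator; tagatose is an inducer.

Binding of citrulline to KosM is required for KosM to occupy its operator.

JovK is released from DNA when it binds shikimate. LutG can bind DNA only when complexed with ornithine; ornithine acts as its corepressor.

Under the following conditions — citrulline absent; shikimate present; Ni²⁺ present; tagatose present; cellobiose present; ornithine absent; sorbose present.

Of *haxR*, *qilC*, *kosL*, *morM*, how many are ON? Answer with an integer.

4

Cellobiose is present, so TorT is inactive.
Sorbose is present, so IrpP is active.
No repressor is bound and IrpP is active, so *haxR* is transcribed.
→ *haxR* is ON.
Shikimate is present, so JovK is inactive.
Ornithine is absent, so LutG is inactive.
With no repressor bound, *qilC* is transcribed.
→ *qilC* is ON.
Ni²⁺ is present, so HolQ is active.
No repressor is bound and HolQ is active, so *kosL* is transcribed.
→ *kosL* is ON.
Citrulline is absent, so KosM is inactive.
Tagatose is present, so JovH is inactive.
With no repressor bound, *morM* is transcribed.
→ *morM* is ON.
4 of the 4 genes are transcribed.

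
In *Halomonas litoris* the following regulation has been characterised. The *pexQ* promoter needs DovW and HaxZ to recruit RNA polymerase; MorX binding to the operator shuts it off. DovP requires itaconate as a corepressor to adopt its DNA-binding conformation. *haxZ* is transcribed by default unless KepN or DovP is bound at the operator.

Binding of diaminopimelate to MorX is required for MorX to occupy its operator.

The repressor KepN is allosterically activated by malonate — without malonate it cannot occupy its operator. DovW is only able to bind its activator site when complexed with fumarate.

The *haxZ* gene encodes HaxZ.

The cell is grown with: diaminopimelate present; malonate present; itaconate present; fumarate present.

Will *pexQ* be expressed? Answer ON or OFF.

OFF

Fumarate is present, so DovW is active.
Diaminopimelate is present, so MorX is active.
Malonate is present, so KepN is active.
Itaconate is present, so DovP is active.
With repressor KepN bound, *haxZ* is not transcribed.
So HaxZ is not produced.
With repressor MorX bound, *pexQ* is not transcribed.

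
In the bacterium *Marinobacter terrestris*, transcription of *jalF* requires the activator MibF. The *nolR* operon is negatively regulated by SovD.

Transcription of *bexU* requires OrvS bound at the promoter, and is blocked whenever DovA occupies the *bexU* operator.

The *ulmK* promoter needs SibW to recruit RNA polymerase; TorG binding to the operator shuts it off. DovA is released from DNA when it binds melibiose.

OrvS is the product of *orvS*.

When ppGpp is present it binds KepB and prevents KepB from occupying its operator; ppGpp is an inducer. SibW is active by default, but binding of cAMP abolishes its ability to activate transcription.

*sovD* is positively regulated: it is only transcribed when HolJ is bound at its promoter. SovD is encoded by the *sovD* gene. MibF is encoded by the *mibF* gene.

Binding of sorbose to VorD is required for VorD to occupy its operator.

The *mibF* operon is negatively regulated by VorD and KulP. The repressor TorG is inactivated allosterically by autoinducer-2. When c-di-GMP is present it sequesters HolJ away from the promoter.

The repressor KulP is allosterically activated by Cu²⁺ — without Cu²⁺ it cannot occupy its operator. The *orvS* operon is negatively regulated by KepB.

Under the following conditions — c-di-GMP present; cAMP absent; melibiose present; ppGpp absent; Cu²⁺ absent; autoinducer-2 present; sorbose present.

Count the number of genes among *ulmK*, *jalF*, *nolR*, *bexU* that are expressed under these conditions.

2

Autoinducer-2 is present, so TorG is inactive.
cAMP is absent, so SibW is active.
No repressor is bound and SibW is active, so *ulmK* is transcribed.
→ *ulmK* is ON.
Sorbose is present, so VorD is active.
Cu²⁺ is absent, so KulP is inactive.
With repressor VorD bound, *mibF* is not transcribed.
So MibF is not produced.
Required activator MibF is absent, so *jalF* is not transcribed.
→ *jalF* is OFF.
c-di-GMP is present, so HolJ is inactive.
Required activator HolJ is absent, so *sovD* is not transcribed.
So SovD is not produced.
With no repressor bound, *nolR* is transcribed.
→ *nolR* is ON.
Melibiose is present, so DovA is inactive.
ppGpp is absent, so KepB is active.
With repressor KepB bound, *orvS* is not transcribed.
So OrvS is not produced.
Required activator OrvS is absent, so *bexU* is not transcribed.
→ *bexU* is OFF.
2 of the 4 genes are transcribed.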